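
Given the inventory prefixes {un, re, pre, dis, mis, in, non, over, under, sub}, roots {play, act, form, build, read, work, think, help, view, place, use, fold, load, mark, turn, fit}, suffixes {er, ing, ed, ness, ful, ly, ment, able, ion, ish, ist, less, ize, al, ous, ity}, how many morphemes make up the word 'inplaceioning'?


Segmenting 'inplaceioning' against the inventory:
  'in' -> prefix (morpheme 1)
  'place' -> root (morpheme 2)
  'ion' -> suffix (morpheme 3)
  'ing' -> suffix (morpheme 4)
Total morphemes: 4

4


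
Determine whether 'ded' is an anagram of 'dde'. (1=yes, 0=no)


Sort characters of 'ded': 'dde'
Sort characters of 'dde': 'dde'
Sorted forms match -> they ARE anagrams
Result: 1

1


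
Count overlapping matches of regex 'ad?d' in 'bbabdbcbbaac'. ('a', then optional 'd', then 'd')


Pattern: ad?d means 'a', then optional 'd', then 'd'.
Scanning 'bbabdbcbbaac' position-by-position:
  Pos 0: window 'bba' -> no
  Pos 1: window 'bab' -> no
  Pos 2: window 'abd' -> no
  Pos 3: window 'bdb' -> no
  Pos 4: window 'dbc' -> no
  Pos 5: window 'bcb' -> no
  Pos 6: window 'cbb' -> no
  Pos 7: window 'bba' -> no
  Pos 8: window 'baa' -> no
  Pos 9: window 'aac' -> no
  Pos 10: window 'ac' -> no
  Pos 11: window 'c' -> no
Total matches: 0

0


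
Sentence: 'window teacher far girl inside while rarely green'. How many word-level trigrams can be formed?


Word trigrams from [8] words:
  Trigram 1: (window teacher far)
  Trigram 2: (teacher far girl)
  Trigram 3: (far girl inside)
  Trigram 4: (girl inside while)
  Trigram 5: (inside while rarely)
  Trigram 6: (while rarely green)
Total word trigrams: 8 - 2 = 6

6


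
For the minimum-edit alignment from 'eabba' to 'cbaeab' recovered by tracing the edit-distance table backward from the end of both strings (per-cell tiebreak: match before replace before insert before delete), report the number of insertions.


Edit distance = 5. Backtracking from cell (5, 6) with preference match > replace > insert > delete,
then listing the resulting alignment 'eabba' -> 'cbaeab' left to right:
  Step 1: insert 'c' [insertion #1]
  Step 2: replace e->b
  Step 3: keep 'a'
  Step 4: replace b->e
  Step 5: replace b->a
  Step 6: replace a->b
Total insertions: 1

1


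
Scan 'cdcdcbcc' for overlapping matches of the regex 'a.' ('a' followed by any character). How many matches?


Pattern: a. means 'a' followed by any character.
Scanning 'cdcdcbcc' position-by-position:
  Pos 0: window 'cd' -> no
  Pos 1: window 'dc' -> no
  Pos 2: window 'cd' -> no
  Pos 3: window 'dc' -> no
  Pos 4: window 'cb' -> no
  Pos 5: window 'bc' -> no
  Pos 6: window 'cc' -> no
  Pos 7: window 'c' -> no
Total matches: 0

0


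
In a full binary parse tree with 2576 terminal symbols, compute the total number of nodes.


Leaf nodes (terminals): 2576
Internal nodes = n - 1 = 2576 - 1 = 2575
Total = leaves + internal = 2576 + 2575 = 5151

5151


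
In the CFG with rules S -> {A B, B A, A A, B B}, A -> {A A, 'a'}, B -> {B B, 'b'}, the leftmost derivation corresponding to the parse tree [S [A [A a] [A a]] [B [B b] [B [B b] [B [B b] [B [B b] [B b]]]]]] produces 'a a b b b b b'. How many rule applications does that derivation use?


Every bracketed nonterminal node [X ...] in the tree is produced by exactly one rule application.
Reading the tree off as a leftmost derivation:
  Step 1: S  =>  A B   (applied S -> A B)
  Step 2: A B  =>  A A B   (applied A -> A A)
  Step 3: A A B  =>  a A B   (applied A -> a)
  Step 4: a A B  =>  a a B   (applied A -> a)
  Step 5: a a B  =>  a a B B   (applied B -> B B)
  Step 6: a a B B  =>  a a b B   (applied B -> b)
  Step 7: a a b B  =>  a a b B B   (applied B -> B B)
  Step 8: a a b B B  =>  a a b b B   (applied B -> b)
  Step 9: a a b b B  =>  a a b b B B   (applied B -> B B)
  Step 10: a a b b B B  =>  a a b b b B   (applied B -> b)
  Step 11: a a b b b B  =>  a a b b b B B   (applied B -> B B)
  Step 12: a a b b b B B  =>  a a b b b b B   (applied B -> b)
  Step 13: a a b b b b B  =>  a a b b b b b   (applied B -> b)
Final yield: a a b b b b b
Total rewrite steps: 13

13


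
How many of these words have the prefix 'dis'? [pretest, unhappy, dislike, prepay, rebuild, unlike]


Checking each word for prefix 'dis':
  'pretest' -> no (count: 0)
  'unhappy' -> no (count: 0)
  'dislike' -> YES, starts with 'dis' (count: 1)
  'prepay' -> no (count: 1)
  'rebuild' -> no (count: 1)
  'unlike' -> no (count: 1)
Total with prefix 'dis': 1

1


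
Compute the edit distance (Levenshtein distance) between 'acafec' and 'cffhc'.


Building DP table for s1='acafec' (len 6) and s2='cffhc' (len 5):
       c  f  f  h  c
    0  1  2  3  4  5
  a 1  1  2  3  4  5
  c 2  1  2  3  4  4
  a 3  2  2  3  4  5
  f 4  3  2  2  3  4
  e 5  4  3  3  3  4
  c 6  5  4  4  4  3
Edit distance = dp[6][5] = 3

3


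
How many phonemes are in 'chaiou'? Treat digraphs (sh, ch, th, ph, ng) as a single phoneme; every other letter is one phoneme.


Parsing 'chaiou' greedily, digraphs first:
  'ch' -> digraph (1 consonant phoneme) (phonemes so far: 1)
  'a' -> vowel phoneme (phonemes so far: 2)
  'i' -> vowel phoneme (phonemes so far: 3)
  'o' -> vowel phoneme (phonemes so far: 4)
  'u' -> vowel phoneme (phonemes so far: 5)
Total phonemes: 5

5


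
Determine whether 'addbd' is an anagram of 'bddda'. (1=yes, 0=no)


Sort characters of 'addbd': 'abddd'
Sort characters of 'bddda': 'abddd'
Sorted forms match -> they ARE anagrams
Result: 1

1


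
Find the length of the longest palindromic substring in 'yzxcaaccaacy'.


Scanning 'yzxcaaccaacy' for palindromic substrings.
Substring at positions 3-10: 'caaccaac'.
Check: reverse('caaccaac') = 'caaccaac' -> palindrome confirmed.
Neighbouring characters ('x' / 'y') break symmetry, so it cannot extend further.
No longer palindromic substring exists; longest length = 8

8


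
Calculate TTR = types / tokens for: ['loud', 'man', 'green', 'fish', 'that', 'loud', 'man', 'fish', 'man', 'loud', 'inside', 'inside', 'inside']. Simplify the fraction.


Tokens: 13
Unique types: ('fish', 'green', 'inside', 'loud', 'man', 'that') = 6
TTR = 6/13
Already in lowest terms.

6/13


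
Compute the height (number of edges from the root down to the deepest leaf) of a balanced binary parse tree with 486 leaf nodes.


In a balanced binary tree with n leaves the deepest leaf is ceil(log2(n)) edges below the root.
log2(486) = 8.9248
ceil(8.9248) = 9
height (edges) = 9

9


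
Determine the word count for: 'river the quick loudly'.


Counting words by splitting on spaces:
  Word 1: 'river'
  Word 2: 'the'
  Word 3: 'quick'
  Word 4: 'loudly'
Total words: 4

4


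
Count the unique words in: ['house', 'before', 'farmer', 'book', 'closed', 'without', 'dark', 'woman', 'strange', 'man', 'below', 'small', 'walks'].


Listing all tokens and tracking unique types:
  Token 1: 'house' -> NEW (unique so far: 1)
  Token 2: 'before' -> NEW (unique so far: 2)
  Token 3: 'farmer' -> NEW (unique so far: 3)
  Token 4: 'book' -> NEW (unique so far: 4)
  Token 5: 'closed' -> NEW (unique so far: 5)
  Token 6: 'without' -> NEW (unique so far: 6)
  Token 7: 'dark' -> NEW (unique so far: 7)
  Token 8: 'woman' -> NEW (unique so far: 8)
  Token 9: 'strange' -> NEW (unique so far: 9)
  Token 10: 'man' -> NEW (unique so far: 10)
  Token 11: 'below' -> NEW (unique so far: 11)
  Token 12: 'small' -> NEW (unique so far: 12)
  Token 13: 'walks' -> NEW (unique so far: 13)
Unique types: ('before', 'below', 'book', 'closed', 'dark', 'farmer', 'house', 'man', 'small', 'strange', 'walks', 'without', 'woman')
Vocabulary size: 13

13


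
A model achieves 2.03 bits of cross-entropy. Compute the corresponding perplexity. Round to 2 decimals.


Perplexity formula: PP = 2^H
H = 2.03
PP = 2^2.03
Decompose: 2^2.03 = 2^2 * 2^0.03
2^2 = 4, 2^0.03 ~ 1.0210121
PP ~ 4 * 1.0210121 = 4.0840484
Rounded to 2 decimals: 4.08

4.08


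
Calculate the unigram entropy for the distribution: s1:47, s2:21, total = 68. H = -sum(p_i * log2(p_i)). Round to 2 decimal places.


Computing entropy H = -sum(p_i * log2(p_i)):
  s1: p = 47/68 = 0.6912, -p*log2(p) = 0.3683
  s2: p = 21/68 = 0.3088, -p*log2(p) = 0.5235
H = sum of terms = 0.8918
Rounded to 2 decimals: 0.89

0.89


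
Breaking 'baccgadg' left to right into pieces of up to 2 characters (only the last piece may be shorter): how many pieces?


'baccgadg' has 8 characters.
Chunking with max size 2:
  Chunk 1: 'ba' (positions 0-1)
  Chunk 2: 'cc' (positions 2-3)
  Chunk 3: 'ga' (positions 4-5)
  Chunk 4: 'dg' (positions 6-7)
Total chunks: ceil(8 / 2) = 4

4


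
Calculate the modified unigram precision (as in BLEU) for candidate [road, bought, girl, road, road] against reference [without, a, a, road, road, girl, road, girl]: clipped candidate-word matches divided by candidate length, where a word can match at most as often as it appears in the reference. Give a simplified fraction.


Reference word counts: {'a': 2, 'girl': 2, 'road': 3, 'without': 1}
Checking each candidate word (with clipping):
  'road' -> in reference (ref count 3, used 1/3) -> match (matches: 1)
  'bought' -> not in reference -> no match (matches: 1)
  'girl' -> in reference (ref count 2, used 1/2) -> match (matches: 2)
  'road' -> in reference (ref count 3, used 2/3) -> match (matches: 3)
  'road' -> in reference (ref count 3, used 3/3) -> match (matches: 4)
Clipped matches: 4, Candidate length: 5
Precision = 4/5

4/5


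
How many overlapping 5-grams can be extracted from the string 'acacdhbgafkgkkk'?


String 'acacdhbgafkgkkk' has length L = 15.
Number of overlapping n-grams = L - n + 1
Substituting: 15 - 5 + 1 = 11

11


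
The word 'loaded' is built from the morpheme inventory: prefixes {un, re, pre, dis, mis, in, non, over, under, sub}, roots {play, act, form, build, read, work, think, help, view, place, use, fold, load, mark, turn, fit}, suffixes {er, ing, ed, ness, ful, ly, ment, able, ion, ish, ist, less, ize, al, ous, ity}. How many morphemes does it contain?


Segmenting 'loaded' against the inventory:
  'load' -> root (morpheme 1)
  'ed' -> suffix (morpheme 2)
Total morphemes: 2

2


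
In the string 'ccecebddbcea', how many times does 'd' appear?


Scanning 'ccecebddbcea' for 'd':
  Position 6: 'd' -> MATCH (count: 1)
  Position 7: 'd' -> MATCH (count: 2)
Total occurrences of 'd': 2

2


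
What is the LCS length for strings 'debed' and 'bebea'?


DP table for LCS of 'debed' and 'bebea':
       b  e  b  e  a
    0  0  0  0  0  0
  d 0  0  0  0  0  0
  e 0  0  1  1  1  1
  b 0  1  1  2  2  2
  e 0  1  2  2  3  3
  d 0  1  2  2  3  3
LCS: 'ebe'
LCS length = 3

3


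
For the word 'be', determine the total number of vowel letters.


Scanning each character of 'be':
  Position 1: 'b' -> consonant (running count: 0)
  Position 2: 'e' -> vowel (running count: 1)
Total vowels: 1

1


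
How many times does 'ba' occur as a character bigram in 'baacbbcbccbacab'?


Scanning 'baacbbcbccbacab' for bigram 'ba':
  Position 0: 'ba' -> MATCH
  Position 1: 'aa' -> no
  Position 2: 'ac' -> no
  Position 3: 'cb' -> no
  Position 4: 'bb' -> no
  Position 5: 'bc' -> no
  Position 6: 'cb' -> no
  Position 7: 'bc' -> no
  Position 8: 'cc' -> no
  Position 9: 'cb' -> no
  Position 10: 'ba' -> MATCH
  Position 11: 'ac' -> no
  Position 12: 'ca' -> no
  Position 13: 'ab' -> no
Total matches: 2

2


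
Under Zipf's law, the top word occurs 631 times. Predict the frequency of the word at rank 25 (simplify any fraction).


Zipf's law: freq(rank) = f1 / rank
f1 = 631, rank = 25
freq = 631 / 25
GCD(631, 25) = 1
Simplified: 631/25

631/25


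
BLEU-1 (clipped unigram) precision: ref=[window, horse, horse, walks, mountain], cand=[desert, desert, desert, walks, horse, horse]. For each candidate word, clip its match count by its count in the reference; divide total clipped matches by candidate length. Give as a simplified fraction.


Reference word counts: {'horse': 2, 'mountain': 1, 'walks': 1, 'window': 1}
Checking each candidate word (with clipping):
  'desert' -> not in reference -> no match (matches: 0)
  'desert' -> not in reference -> no match (matches: 0)
  'desert' -> not in reference -> no match (matches: 0)
  'walks' -> in reference (ref count 1, used 1/1) -> match (matches: 1)
  'horse' -> in reference (ref count 2, used 1/2) -> match (matches: 2)
  'horse' -> in reference (ref count 2, used 2/2) -> match (matches: 3)
Clipped matches: 3, Candidate length: 6
Precision = 3/6 = 1/2

1/2


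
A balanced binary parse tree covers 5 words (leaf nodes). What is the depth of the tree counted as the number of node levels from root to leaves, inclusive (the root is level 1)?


In a balanced binary tree with n leaves the deepest leaf is ceil(log2(n)) edges below the root,
so counting node levels inclusive of root and leaves gives ceil(log2(n)) + 1 levels.
log2(5) = 2.3219
ceil(2.3219) = 3
levels = 3 + 1 = 4

4


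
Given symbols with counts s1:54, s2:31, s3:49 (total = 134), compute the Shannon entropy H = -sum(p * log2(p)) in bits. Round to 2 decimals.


Computing entropy H = -sum(p_i * log2(p_i)):
  s1: p = 54/134 = 0.4030, -p*log2(p) = 0.5284
  s2: p = 31/134 = 0.2313, -p*log2(p) = 0.4886
  s3: p = 49/134 = 0.3657, -p*log2(p) = 0.5307
H = sum of terms = 1.5477
Rounded to 2 decimals: 1.55

1.55


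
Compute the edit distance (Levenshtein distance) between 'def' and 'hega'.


Building DP table for s1='def' (len 3) and s2='hega' (len 4):
       h  e  g  a
    0  1  2  3  4
  d 1  1  2  3  4
  e 2  2  1  2  3
  f 3  3  2  2  3
Edit distance = dp[3][4] = 3

3


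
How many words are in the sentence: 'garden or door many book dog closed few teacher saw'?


Counting words by splitting on spaces:
  Word 1: 'garden'
  Word 2: 'or'
  Word 3: 'door'
  Word 4: 'many'
  Word 5: 'book'
  Word 6: 'dog'
  Word 7: 'closed'
  Word 8: 'few'
  Word 9: 'teacher'
  Word 10: 'saw'
Total words: 10

10


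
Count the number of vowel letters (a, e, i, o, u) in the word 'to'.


Scanning each character of 'to':
  Position 1: 't' -> consonant (running count: 0)
  Position 2: 'o' -> vowel (running count: 1)
Total vowels: 1

1


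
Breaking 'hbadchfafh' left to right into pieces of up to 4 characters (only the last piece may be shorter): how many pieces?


'hbadchfafh' has 10 characters.
Chunking with max size 4:
  Chunk 1: 'hbad' (positions 0-3)
  Chunk 2: 'chfa' (positions 4-7)
  Chunk 3: 'fh' (positions 8-9)
Total chunks: ceil(10 / 4) = 3

3


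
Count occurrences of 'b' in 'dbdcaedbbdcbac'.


Scanning 'dbdcaedbbdcbac' for 'b':
  Position 1: 'b' -> MATCH (count: 1)
  Position 7: 'b' -> MATCH (count: 2)
  Position 8: 'b' -> MATCH (count: 3)
  Position 11: 'b' -> MATCH (count: 4)
Total occurrences of 'b': 4

4


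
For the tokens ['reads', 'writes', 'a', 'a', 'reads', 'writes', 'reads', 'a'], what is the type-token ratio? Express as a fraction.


Tokens: 8
Unique types: ('a', 'reads', 'writes') = 3
TTR = 3/8
Already in lowest terms.

3/8


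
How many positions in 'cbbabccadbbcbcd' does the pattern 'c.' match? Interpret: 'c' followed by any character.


Pattern: c. means 'c' followed by any character.
Scanning 'cbbabccadbbcbcd' position-by-position:
  Pos 0: window 'cb' -> MATCH
  Pos 1: window 'bb' -> no
  Pos 2: window 'ba' -> no
  Pos 3: window 'ab' -> no
  Pos 4: window 'bc' -> no
  Pos 5: window 'cc' -> MATCH
  Pos 6: window 'ca' -> MATCH
  Pos 7: window 'ad' -> no
  Pos 8: window 'db' -> no
  Pos 9: window 'bb' -> no
  Pos 10: window 'bc' -> no
  Pos 11: window 'cb' -> MATCH
  Pos 12: window 'bc' -> no
  Pos 13: window 'cd' -> MATCH
  Pos 14: window 'd' -> no
Total matches: 5

5


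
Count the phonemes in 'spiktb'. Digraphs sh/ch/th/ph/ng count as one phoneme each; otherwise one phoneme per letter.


Parsing 'spiktb' greedily, digraphs first:
  's' -> consonant phoneme (phonemes so far: 1)
  'p' -> consonant phoneme (phonemes so far: 2)
  'i' -> vowel phoneme (phonemes so far: 3)
  'k' -> consonant phoneme (phonemes so far: 4)
  't' -> consonant phoneme (phonemes so far: 5)
  'b' -> consonant phoneme (phonemes so far: 6)
Total phonemes: 6

6


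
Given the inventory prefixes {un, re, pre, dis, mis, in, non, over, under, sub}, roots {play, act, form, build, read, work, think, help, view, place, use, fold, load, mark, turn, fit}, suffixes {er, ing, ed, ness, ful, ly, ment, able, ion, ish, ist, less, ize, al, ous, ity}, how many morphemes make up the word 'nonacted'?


Segmenting 'nonacted' against the inventory:
  'non' -> prefix (morpheme 1)
  'act' -> root (morpheme 2)
  'ed' -> suffix (morpheme 3)
Total morphemes: 3

3


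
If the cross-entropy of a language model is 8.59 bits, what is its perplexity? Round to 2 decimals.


Perplexity formula: PP = 2^H
H = 8.59
PP = 2^8.59
Decompose: 2^8.59 = 2^8 * 2^0.59
2^8 = 256, 2^0.59 ~ 1.5052467
PP ~ 256 * 1.5052467 = 385.3431552
Rounded to 2 decimals: 385.34

385.34


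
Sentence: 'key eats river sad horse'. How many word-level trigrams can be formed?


Word trigrams from [5] words:
  Trigram 1: (key eats river)
  Trigram 2: (eats river sad)
  Trigram 3: (river sad horse)
Total word trigrams: 5 - 2 = 3

3


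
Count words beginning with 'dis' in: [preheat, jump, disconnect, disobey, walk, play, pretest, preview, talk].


Checking each word for prefix 'dis':
  'preheat' -> no (count: 0)
  'jump' -> no (count: 0)
  'disconnect' -> YES, starts with 'dis' (count: 1)
  'disobey' -> YES, starts with 'dis' (count: 2)
  'walk' -> no (count: 2)
  'play' -> no (count: 2)
  'pretest' -> no (count: 2)
  'preview' -> no (count: 2)
  'talk' -> no (count: 2)
Total with prefix 'dis': 2

2


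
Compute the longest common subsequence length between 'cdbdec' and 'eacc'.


DP table for LCS of 'cdbdec' and 'eacc':
       e  a  c  c
    0  0  0  0  0
  c 0  0  0  1  1
  d 0  0  0  1  1
  b 0  0  0  1  1
  d 0  0  0  1  1
  e 0  1  1  1  1
  c 0  1  1  2  2
LCS: 'cc'
LCS length = 2

2


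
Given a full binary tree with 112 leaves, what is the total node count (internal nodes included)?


Leaf nodes (terminals): 112
Internal nodes = n - 1 = 112 - 1 = 111
Total = leaves + internal = 112 + 111 = 223

223


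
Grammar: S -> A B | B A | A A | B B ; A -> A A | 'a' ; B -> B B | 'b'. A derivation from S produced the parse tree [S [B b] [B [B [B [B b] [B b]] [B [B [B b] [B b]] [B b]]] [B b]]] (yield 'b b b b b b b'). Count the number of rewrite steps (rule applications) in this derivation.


Every bracketed nonterminal node [X ...] in the tree is produced by exactly one rule application.
Reading the tree off as a leftmost derivation:
  Step 1: S  =>  B B   (applied S -> B B)
  Step 2: B B  =>  b B   (applied B -> b)
  Step 3: b B  =>  b B B   (applied B -> B B)
  Step 4: b B B  =>  b B B B   (applied B -> B B)
  Step 5: b B B B  =>  b B B B B   (applied B -> B B)
  Step 6: b B B B B  =>  b b B B B   (applied B -> b)
  Step 7: b b B B B  =>  b b b B B   (applied B -> b)
  Step 8: b b b B B  =>  b b b B B B   (applied B -> B B)
  Step 9: b b b B B B  =>  b b b B B B B   (applied B -> B B)
  Step 10: b b b B B B B  =>  b b b b B B B   (applied B -> b)
  Step 11: b b b b B B B  =>  b b b b b B B   (applied B -> b)
  Step 12: b b b b b B B  =>  b b b b b b B   (applied B -> b)
  Step 13: b b b b b b B  =>  b b b b b b b   (applied B -> b)
Final yield: b b b b b b b
Total rewrite steps: 13

13


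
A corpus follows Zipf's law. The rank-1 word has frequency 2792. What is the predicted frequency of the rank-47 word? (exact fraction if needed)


Zipf's law: freq(rank) = f1 / rank
f1 = 2792, rank = 47
freq = 2792 / 47
GCD(2792, 47) = 1
Simplified: 2792/47

2792/47


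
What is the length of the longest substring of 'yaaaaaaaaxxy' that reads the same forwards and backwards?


Scanning 'yaaaaaaaaxxy' for palindromic substrings.
Substring at positions 1-8: 'aaaaaaaa'.
Check: reverse('aaaaaaaa') = 'aaaaaaaa' -> palindrome confirmed.
Neighbouring characters ('y' / 'x') break symmetry, so it cannot extend further.
No longer palindromic substring exists; longest length = 8

8


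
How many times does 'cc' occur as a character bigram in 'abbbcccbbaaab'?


Scanning 'abbbcccbbaaab' for bigram 'cc':
  Position 0: 'ab' -> no
  Position 1: 'bb' -> no
  Position 2: 'bb' -> no
  Position 3: 'bc' -> no
  Position 4: 'cc' -> MATCH
  Position 5: 'cc' -> MATCH
  Position 6: 'cb' -> no
  Position 7: 'bb' -> no
  Position 8: 'ba' -> no
  Position 9: 'aa' -> no
  Position 10: 'aa' -> no
  Position 11: 'ab' -> no
Total matches: 2

2


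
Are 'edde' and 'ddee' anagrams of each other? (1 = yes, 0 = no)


Sort characters of 'edde': 'ddee'
Sort characters of 'ddee': 'ddee'
Sorted forms match -> they ARE anagrams
Result: 1

1


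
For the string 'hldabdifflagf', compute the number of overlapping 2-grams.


String 'hldabdifflagf' has length L = 13.
Number of overlapping n-grams = L - n + 1
Substituting: 13 - 2 + 1 = 12

12


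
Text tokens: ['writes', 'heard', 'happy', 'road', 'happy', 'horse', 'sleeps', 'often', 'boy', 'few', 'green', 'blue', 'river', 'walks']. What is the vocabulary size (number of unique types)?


Listing all tokens and tracking unique types:
  Token 1: 'writes' -> NEW (unique so far: 1)
  Token 2: 'heard' -> NEW (unique so far: 2)
  Token 3: 'happy' -> NEW (unique so far: 3)
  Token 4: 'road' -> NEW (unique so far: 4)
  Token 5: 'happy' -> duplicate (unique so far: 4)
  Token 6: 'horse' -> NEW (unique so far: 5)
  Token 7: 'sleeps' -> NEW (unique so far: 6)
  Token 8: 'often' -> NEW (unique so far: 7)
  Token 9: 'boy' -> NEW (unique so far: 8)
  Token 10: 'few' -> NEW (unique so far: 9)
  Token 11: 'green' -> NEW (unique so far: 10)
  Token 12: 'blue' -> NEW (unique so far: 11)
  Token 13: 'river' -> NEW (unique so far: 12)
  Token 14: 'walks' -> NEW (unique so far: 13)
Unique types: ('blue', 'boy', 'few', 'green', 'happy', 'heard', 'horse', 'often', 'river', 'road', 'sleeps', 'walks', 'writes')
Vocabulary size: 13

13


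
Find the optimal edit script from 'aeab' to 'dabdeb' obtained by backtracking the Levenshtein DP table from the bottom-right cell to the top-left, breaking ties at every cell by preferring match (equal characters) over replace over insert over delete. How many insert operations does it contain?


Edit distance = 4. Backtracking from cell (4, 6) with preference match > replace > insert > delete,
then listing the resulting alignment 'aeab' -> 'dabdeb' left to right:
  Step 1: insert 'd' [insertion #1]
  Step 2: keep 'a'
  Step 3: insert 'b' [insertion #2]
  Step 4: replace e->d
  Step 5: replace a->e
  Step 6: keep 'b'
Total insertions: 2

2


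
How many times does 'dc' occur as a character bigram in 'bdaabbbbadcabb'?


Scanning 'bdaabbbbadcabb' for bigram 'dc':
  Position 0: 'bd' -> no
  Position 1: 'da' -> no
  Position 2: 'aa' -> no
  Position 3: 'ab' -> no
  Position 4: 'bb' -> no
  Position 5: 'bb' -> no
  Position 6: 'bb' -> no
  Position 7: 'ba' -> no
  Position 8: 'ad' -> no
  Position 9: 'dc' -> MATCH
  Position 10: 'ca' -> no
  Position 11: 'ab' -> no
  Position 12: 'bb' -> no
Total matches: 1

1


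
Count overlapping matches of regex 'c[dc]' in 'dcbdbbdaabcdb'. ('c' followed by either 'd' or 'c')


Pattern: c[dc] means 'c' followed by either 'd' or 'c'.
Scanning 'dcbdbbdaabcdb' position-by-position:
  Pos 0: window 'dc' -> no
  Pos 1: window 'cb' -> no
  Pos 2: window 'bd' -> no
  Pos 3: window 'db' -> no
  Pos 4: window 'bb' -> no
  Pos 5: window 'bd' -> no
  Pos 6: window 'da' -> no
  Pos 7: window 'aa' -> no
  Pos 8: window 'ab' -> no
  Pos 9: window 'bc' -> no
  Pos 10: window 'cd' -> MATCH
  Pos 11: window 'db' -> no
  Pos 12: window 'b' -> no
Total matches: 1

1


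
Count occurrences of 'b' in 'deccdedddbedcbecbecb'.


Scanning 'deccdedddbedcbecbecb' for 'b':
  Position 9: 'b' -> MATCH (count: 1)
  Position 13: 'b' -> MATCH (count: 2)
  Position 16: 'b' -> MATCH (count: 3)
  Position 19: 'b' -> MATCH (count: 4)
Total occurrences of 'b': 4

4


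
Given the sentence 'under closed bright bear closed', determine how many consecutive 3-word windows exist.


Word trigrams from [5] words:
  Trigram 1: (under closed bright)
  Trigram 2: (closed bright bear)
  Trigram 3: (bright bear closed)
Total word trigrams: 5 - 2 = 3

3


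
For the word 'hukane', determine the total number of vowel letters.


Scanning each character of 'hukane':
  Position 1: 'h' -> consonant (running count: 0)
  Position 2: 'u' -> vowel (running count: 1)
  Position 3: 'k' -> consonant (running count: 1)
  Position 4: 'a' -> vowel (running count: 2)
  Position 5: 'n' -> consonant (running count: 2)
  Position 6: 'e' -> vowel (running count: 3)
Total vowels: 3

3


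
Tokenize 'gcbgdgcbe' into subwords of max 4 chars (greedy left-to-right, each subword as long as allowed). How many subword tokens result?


'gcbgdgcbe' has 9 characters.
Chunking with max size 4:
  Chunk 1: 'gcbg' (positions 0-3)
  Chunk 2: 'dgcb' (positions 4-7)
  Chunk 3: 'e' (positions 8-8)
Total chunks: ceil(9 / 4) = 3

3


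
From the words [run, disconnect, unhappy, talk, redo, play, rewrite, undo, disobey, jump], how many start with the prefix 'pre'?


Checking each word for prefix 'pre':
  'run' -> no (count: 0)
  'disconnect' -> no (count: 0)
  'unhappy' -> no (count: 0)
  'talk' -> no (count: 0)
  'redo' -> no (count: 0)
  'play' -> no (count: 0)
  'rewrite' -> no (count: 0)
  'undo' -> no (count: 0)
  'disobey' -> no (count: 0)
  'jump' -> no (count: 0)
Total with prefix 'pre': 0

0


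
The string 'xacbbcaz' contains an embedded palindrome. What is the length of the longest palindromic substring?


Scanning 'xacbbcaz' for palindromic substrings.
Substring at positions 1-6: 'acbbca'.
Check: reverse('acbbca') = 'acbbca' -> palindrome confirmed.
Neighbouring characters ('x' / 'z') break symmetry, so it cannot extend further.
No longer palindromic substring exists; longest length = 6

6


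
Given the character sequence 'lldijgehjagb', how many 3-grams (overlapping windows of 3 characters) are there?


String 'lldijgehjagb' has length L = 12.
Number of overlapping n-grams = L - n + 1
Substituting: 12 - 3 + 1 = 10

10


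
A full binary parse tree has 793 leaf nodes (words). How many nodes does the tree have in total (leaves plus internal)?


Leaf nodes (terminals): 793
Internal nodes = n - 1 = 793 - 1 = 792
Total = leaves + internal = 793 + 792 = 1585

1585


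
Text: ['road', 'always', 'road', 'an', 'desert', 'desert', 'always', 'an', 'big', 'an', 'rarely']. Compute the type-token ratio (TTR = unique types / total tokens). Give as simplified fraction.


Tokens: 11
Unique types: ('always', 'an', 'big', 'desert', 'rarely', 'road') = 6
TTR = 6/11
Already in lowest terms.

6/11


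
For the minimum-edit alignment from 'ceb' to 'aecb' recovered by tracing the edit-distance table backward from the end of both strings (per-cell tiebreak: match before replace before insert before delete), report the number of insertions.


Edit distance = 2. Backtracking from cell (3, 4) with preference match > replace > insert > delete,
then listing the resulting alignment 'ceb' -> 'aecb' left to right:
  Step 1: replace c->a
  Step 2: keep 'e'
  Step 3: insert 'c' [insertion #1]
  Step 4: keep 'b'
Total insertions: 1

1


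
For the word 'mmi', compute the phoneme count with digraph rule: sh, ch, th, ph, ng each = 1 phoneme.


Parsing 'mmi' greedily, digraphs first:
  'm' -> consonant phoneme (phonemes so far: 1)
  'm' -> consonant phoneme (phonemes so far: 2)
  'i' -> vowel phoneme (phonemes so far: 3)
Total phonemes: 3

3


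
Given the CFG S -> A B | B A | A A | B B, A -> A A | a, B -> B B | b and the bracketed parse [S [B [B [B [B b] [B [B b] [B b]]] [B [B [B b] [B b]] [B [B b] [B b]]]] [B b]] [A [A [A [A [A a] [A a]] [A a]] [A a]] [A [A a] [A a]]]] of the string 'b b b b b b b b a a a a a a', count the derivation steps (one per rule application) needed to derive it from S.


Every bracketed nonterminal node [X ...] in the tree is produced by exactly one rule application.
Reading the tree off as a leftmost derivation:
  Step 1: S  =>  B A   (applied S -> B A)
  Step 2: B A  =>  B B A   (applied B -> B B)
  Step 3: B B A  =>  B B B A   (applied B -> B B)
  Step 4: B B B A  =>  B B B B A   (applied B -> B B)
  Step 5: B B B B A  =>  b B B B A   (applied B -> b)
  Step 6: b B B B A  =>  b B B B B A   (applied B -> B B)
  Step 7: b B B B B A  =>  b b B B B A   (applied B -> b)
  Step 8: b b B B B A  =>  b b b B B A   (applied B -> b)
  Step 9: b b b B B A  =>  b b b B B B A   (applied B -> B B)
  Step 10: b b b B B B A  =>  b b b B B B B A   (applied B -> B B)
  Step 11: b b b B B B B A  =>  b b b b B B B A   (applied B -> b)
  Step 12: b b b b B B B A  =>  b b b b b B B A   (applied B -> b)
  Step 13: b b b b b B B A  =>  b b b b b B B B A   (applied B -> B B)
  Step 14: b b b b b B B B A  =>  b b b b b b B B A   (applied B -> b)
  Step 15: b b b b b b B B A  =>  b b b b b b b B A   (applied B -> b)
  Step 16: b b b b b b b B A  =>  b b b b b b b b A   (applied B -> b)
  Step 17: b b b b b b b b A  =>  b b b b b b b b A A   (applied A -> A A)
  Step 18: b b b b b b b b A A  =>  b b b b b b b b A A A   (applied A -> A A)
  Step 19: b b b b b b b b A A A  =>  b b b b b b b b A A A A   (applied A -> A A)
  Step 20: b b b b b b b b A A A A  =>  b b b b b b b b A A A A A   (applied A -> A A)
  Step 21: b b b b b b b b A A A A A  =>  b b b b b b b b a A A A A   (applied A -> a)
  Step 22: b b b b b b b b a A A A A  =>  b b b b b b b b a a A A A   (applied A -> a)
  Step 23: b b b b b b b b a a A A A  =>  b b b b b b b b a a a A A   (applied A -> a)
  Step 24: b b b b b b b b a a a A A  =>  b b b b b b b b a a a a A   (applied A -> a)
  Step 25: b b b b b b b b a a a a A  =>  b b b b b b b b a a a a A A   (applied A -> A A)
  Step 26: b b b b b b b b a a a a A A  =>  b b b b b b b b a a a a a A   (applied A -> a)
  Step 27: b b b b b b b b a a a a a A  =>  b b b b b b b b a a a a a a   (applied A -> a)
Final yield: b b b b b b b b a a a a a a
Total rewrite steps: 27

27


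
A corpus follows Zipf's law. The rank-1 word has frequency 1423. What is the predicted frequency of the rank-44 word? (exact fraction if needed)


Zipf's law: freq(rank) = f1 / rank
f1 = 1423, rank = 44
freq = 1423 / 44
GCD(1423, 44) = 1
Simplified: 1423/44

1423/44


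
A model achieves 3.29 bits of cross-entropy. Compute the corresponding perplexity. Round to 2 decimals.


Perplexity formula: PP = 2^H
H = 3.29
PP = 2^3.29
Decompose: 2^3.29 = 2^3 * 2^0.29
2^3 = 8, 2^0.29 ~ 1.2226403
PP ~ 8 * 1.2226403 = 9.7811224
Rounded to 2 decimals: 9.78

9.78


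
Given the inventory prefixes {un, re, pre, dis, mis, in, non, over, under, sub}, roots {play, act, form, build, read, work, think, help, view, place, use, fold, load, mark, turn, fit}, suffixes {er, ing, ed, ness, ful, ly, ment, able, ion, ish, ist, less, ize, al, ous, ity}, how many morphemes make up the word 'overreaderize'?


Segmenting 'overreaderize' against the inventory:
  'over' -> prefix (morpheme 1)
  'read' -> root (morpheme 2)
  'er' -> suffix (morpheme 3)
  'ize' -> suffix (morpheme 4)
Total morphemes: 4

4


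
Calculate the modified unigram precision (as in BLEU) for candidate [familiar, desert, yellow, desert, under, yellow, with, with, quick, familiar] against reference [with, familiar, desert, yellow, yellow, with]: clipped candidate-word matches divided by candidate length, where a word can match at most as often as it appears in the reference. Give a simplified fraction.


Reference word counts: {'desert': 1, 'familiar': 1, 'with': 2, 'yellow': 2}
Checking each candidate word (with clipping):
  'familiar' -> in reference (ref count 1, used 1/1) -> match (matches: 1)
  'desert' -> in reference (ref count 1, used 1/1) -> match (matches: 2)
  'yellow' -> in reference (ref count 2, used 1/2) -> match (matches: 3)
  'desert' -> ref count 1 already used up (1/1) -> clipped, no match (matches: 3)
  'under' -> not in reference -> no match (matches: 3)
  'yellow' -> in reference (ref count 2, used 2/2) -> match (matches: 4)
  'with' -> in reference (ref count 2, used 1/2) -> match (matches: 5)
  'with' -> in reference (ref count 2, used 2/2) -> match (matches: 6)
  'quick' -> not in reference -> no match (matches: 6)
  'familiar' -> ref count 1 already used up (1/1) -> clipped, no match (matches: 6)
Clipped matches: 6, Candidate length: 10
Precision = 6/10 = 3/5

3/5


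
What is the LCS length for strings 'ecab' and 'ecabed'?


DP table for LCS of 'ecab' and 'ecabed':
       e  c  a  b  e  d
    0  0  0  0  0  0  0
  e 0  1  1  1  1  1  1
  c 0  1  2  2  2  2  2
  a 0  1  2  3  3  3  3
  b 0  1  2  3  4  4  4
LCS: 'ecab'
LCS length = 4

4


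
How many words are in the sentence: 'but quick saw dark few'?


Counting words by splitting on spaces:
  Word 1: 'but'
  Word 2: 'quick'
  Word 3: 'saw'
  Word 4: 'dark'
  Word 5: 'few'
Total words: 5

5


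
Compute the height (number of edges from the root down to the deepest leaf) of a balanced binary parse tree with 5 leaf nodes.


In a balanced binary tree with n leaves the deepest leaf is ceil(log2(n)) edges below the root.
log2(5) = 2.3219
ceil(2.3219) = 3
height (edges) = 3

3


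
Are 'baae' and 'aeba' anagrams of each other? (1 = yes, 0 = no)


Sort characters of 'baae': 'aabe'
Sort characters of 'aeba': 'aabe'
Sorted forms match -> they ARE anagrams
Result: 1

1


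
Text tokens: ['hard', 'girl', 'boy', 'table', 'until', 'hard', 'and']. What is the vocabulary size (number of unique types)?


Listing all tokens and tracking unique types:
  Token 1: 'hard' -> NEW (unique so far: 1)
  Token 2: 'girl' -> NEW (unique so far: 2)
  Token 3: 'boy' -> NEW (unique so far: 3)
  Token 4: 'table' -> NEW (unique so far: 4)
  Token 5: 'until' -> NEW (unique so far: 5)
  Token 6: 'hard' -> duplicate (unique so far: 5)
  Token 7: 'and' -> NEW (unique so far: 6)
Unique types: ('and', 'boy', 'girl', 'hard', 'table', 'until')
Vocabulary size: 6

6


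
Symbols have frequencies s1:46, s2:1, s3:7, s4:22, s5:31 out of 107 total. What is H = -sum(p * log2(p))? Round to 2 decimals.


Computing entropy H = -sum(p_i * log2(p_i)):
  s1: p = 46/107 = 0.4299, -p*log2(p) = 0.5236
  s2: p = 1/107 = 0.0093, -p*log2(p) = 0.0630
  s3: p = 7/107 = 0.0654, -p*log2(p) = 0.2574
  s4: p = 22/107 = 0.2056, -p*log2(p) = 0.4692
  s5: p = 31/107 = 0.2897, -p*log2(p) = 0.5178
H = sum of terms = 1.8310
Rounded to 2 decimals: 1.83

1.83


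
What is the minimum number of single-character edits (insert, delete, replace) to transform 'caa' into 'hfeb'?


Building DP table for s1='caa' (len 3) and s2='hfeb' (len 4):
       h  f  e  b
    0  1  2  3  4
  c 1  1  2  3  4
  a 2  2  2  3  4
  a 3  3  3  3  4
Edit distance = dp[3][4] = 4

4


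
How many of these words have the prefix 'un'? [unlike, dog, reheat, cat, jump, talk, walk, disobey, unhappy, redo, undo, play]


Checking each word for prefix 'un':
  'unlike' -> YES, starts with 'un' (count: 1)
  'dog' -> no (count: 1)
  'reheat' -> no (count: 1)
  'cat' -> no (count: 1)
  'jump' -> no (count: 1)
  'talk' -> no (count: 1)
  'walk' -> no (count: 1)
  'disobey' -> no (count: 1)
  'unhappy' -> YES, starts with 'un' (count: 2)
  'redo' -> no (count: 2)
  'undo' -> YES, starts with 'un' (count: 3)
  'play' -> no (count: 3)
Total with prefix 'un': 3

3


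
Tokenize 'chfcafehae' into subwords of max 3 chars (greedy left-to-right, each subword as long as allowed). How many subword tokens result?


'chfcafehae' has 10 characters.
Chunking with max size 3:
  Chunk 1: 'chf' (positions 0-2)
  Chunk 2: 'caf' (positions 3-5)
  Chunk 3: 'eha' (positions 6-8)
  Chunk 4: 'e' (positions 9-9)
Total chunks: ceil(10 / 3) = 4

4


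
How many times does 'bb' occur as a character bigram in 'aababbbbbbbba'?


Scanning 'aababbbbbbbba' for bigram 'bb':
  Position 0: 'aa' -> no
  Position 1: 'ab' -> no
  Position 2: 'ba' -> no
  Position 3: 'ab' -> no
  Position 4: 'bb' -> MATCH
  Position 5: 'bb' -> MATCH
  Position 6: 'bb' -> MATCH
  Position 7: 'bb' -> MATCH
  Position 8: 'bb' -> MATCH
  Position 9: 'bb' -> MATCH
  Position 10: 'bb' -> MATCH
  Position 11: 'ba' -> no
Total matches: 7

7


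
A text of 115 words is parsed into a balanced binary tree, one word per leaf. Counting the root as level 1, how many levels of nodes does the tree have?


In a balanced binary tree with n leaves the deepest leaf is ceil(log2(n)) edges below the root,
so counting node levels inclusive of root and leaves gives ceil(log2(n)) + 1 levels.
log2(115) = 6.8455
ceil(6.8455) = 7
levels = 7 + 1 = 8

8


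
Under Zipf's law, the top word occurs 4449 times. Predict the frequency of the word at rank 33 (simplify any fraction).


Zipf's law: freq(rank) = f1 / rank
f1 = 4449, rank = 33
freq = 4449 / 33
GCD(4449, 33) = 3
Simplified: 1483/11

1483/11


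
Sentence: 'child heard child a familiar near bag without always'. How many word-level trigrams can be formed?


Word trigrams from [9] words:
  Trigram 1: (child heard child)
  Trigram 2: (heard child a)
  Trigram 3: (child a familiar)
  Trigram 4: (a familiar near)
  Trigram 5: (familiar near bag)
  Trigram 6: (near bag without)
  Trigram 7: (bag without always)
Total word trigrams: 9 - 2 = 7

7


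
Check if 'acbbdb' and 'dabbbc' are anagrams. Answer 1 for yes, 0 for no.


Sort characters of 'acbbdb': 'abbbcd'
Sort characters of 'dabbbc': 'abbbcd'
Sorted forms match -> they ARE anagrams
Result: 1

1


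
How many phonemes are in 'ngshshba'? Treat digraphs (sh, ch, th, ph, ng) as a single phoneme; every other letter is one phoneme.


Parsing 'ngshshba' greedily, digraphs first:
  'ng' -> digraph (1 consonant phoneme) (phonemes so far: 1)
  'sh' -> digraph (1 consonant phoneme) (phonemes so far: 2)
  'sh' -> digraph (1 consonant phoneme) (phonemes so far: 3)
  'b' -> consonant phoneme (phonemes so far: 4)
  'a' -> vowel phoneme (phonemes so far: 5)
Total phonemes: 5

5


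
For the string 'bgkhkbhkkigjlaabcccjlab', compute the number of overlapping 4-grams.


String 'bgkhkbhkkigjlaabcccjlab' has length L = 23.
Number of overlapping n-grams = L - n + 1
Substituting: 23 - 4 + 1 = 20

20


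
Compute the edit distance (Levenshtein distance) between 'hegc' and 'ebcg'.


Building DP table for s1='hegc' (len 4) and s2='ebcg' (len 4):
       e  b  c  g
    0  1  2  3  4
  h 1  1  2  3  4
  e 2  1  2  3  4
  g 3  2  2  3  3
  c 4  3  3  2  3
Edit distance = dp[4][4] = 3

3


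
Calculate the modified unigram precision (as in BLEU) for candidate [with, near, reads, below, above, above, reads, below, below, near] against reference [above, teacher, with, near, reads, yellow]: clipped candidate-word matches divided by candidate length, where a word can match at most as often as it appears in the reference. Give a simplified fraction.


Reference word counts: {'above': 1, 'near': 1, 'reads': 1, 'teacher': 1, 'with': 1, 'yellow': 1}
Checking each candidate word (with clipping):
  'with' -> in reference (ref count 1, used 1/1) -> match (matches: 1)
  'near' -> in reference (ref count 1, used 1/1) -> match (matches: 2)
  'reads' -> in reference (ref count 1, used 1/1) -> match (matches: 3)
  'below' -> not in reference -> no match (matches: 3)
  'above' -> in reference (ref count 1, used 1/1) -> match (matches: 4)
  'above' -> ref count 1 already used up (1/1) -> clipped, no match (matches: 4)
  'reads' -> ref count 1 already used up (1/1) -> clipped, no match (matches: 4)
  'below' -> not in reference -> no match (matches: 4)
  'below' -> not in reference -> no match (matches: 4)
  'near' -> ref count 1 already used up (1/1) -> clipped, no match (matches: 4)
Clipped matches: 4, Candidate length: 10
Precision = 4/10 = 2/5

2/5


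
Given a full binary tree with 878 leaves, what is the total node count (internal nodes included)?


Leaf nodes (terminals): 878
Internal nodes = n - 1 = 878 - 1 = 877
Total = leaves + internal = 878 + 877 = 1755

1755


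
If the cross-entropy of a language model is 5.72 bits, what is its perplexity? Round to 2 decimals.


Perplexity formula: PP = 2^H
H = 5.72
PP = 2^5.72
Decompose: 2^5.72 = 2^5 * 2^0.72
2^5 = 32, 2^0.72 ~ 1.6471820
PP ~ 32 * 1.6471820 = 52.7098240
Rounded to 2 decimals: 52.71

52.71
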